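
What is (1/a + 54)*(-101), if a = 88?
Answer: -480053/88 ≈ -5455.1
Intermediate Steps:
(1/a + 54)*(-101) = (1/88 + 54)*(-101) = (4753/88)*(-101) = -480053/88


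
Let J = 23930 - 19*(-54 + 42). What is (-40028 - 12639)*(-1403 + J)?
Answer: -1198437585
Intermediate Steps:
J = 24158 (J = 23930 - 19*(-12) = 23930 + 228 = 24158)
(-40028 - 12639)*(-1403 + J) = (-40028 - 12639)*(-1403 + 24158) = -52667*22755 = -1198437585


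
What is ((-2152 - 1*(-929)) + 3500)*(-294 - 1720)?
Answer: -4585878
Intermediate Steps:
((-2152 - 1*(-929)) + 3500)*(-294 - 1720) = ((-2152 + 929) + 3500)*(-2014) = (-1223 + 3500)*(-2014) = 2277*(-2014) = -4585878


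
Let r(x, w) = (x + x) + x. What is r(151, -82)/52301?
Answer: 453/52301 ≈ 0.0086614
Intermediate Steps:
r(x, w) = 3*x (r(x, w) = 2*x + x = 3*x)
r(151, -82)/52301 = (3*151)/52301 = 453*(1/52301) = 453/52301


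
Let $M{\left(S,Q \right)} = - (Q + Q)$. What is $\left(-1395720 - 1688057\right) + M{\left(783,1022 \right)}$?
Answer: $-3085821$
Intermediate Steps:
$M{\left(S,Q \right)} = - 2 Q$
$\left(-1395720 - 1688057\right) + M{\left(783,1022 \right)} = \left(-1395720 - 1688057\right) - 2044 = -3083777 - 2044 = -3085821$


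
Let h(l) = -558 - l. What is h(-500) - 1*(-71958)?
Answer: 71900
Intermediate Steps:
h(-500) - 1*(-71958) = (-558 - 1*(-500)) - 1*(-71958) = (-558 + 500) + 71958 = -58 + 71958 = 71900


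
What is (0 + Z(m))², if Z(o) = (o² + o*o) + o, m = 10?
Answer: 44100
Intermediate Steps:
Z(o) = o + 2*o² (Z(o) = (o² + o²) + o = 2*o² + o = o + 2*o²)
(0 + Z(m))² = (0 + 10*(1 + 2*10))² = (0 + 10*(1 + 20))² = (0 + 10*21)² = (0 + 210)² = 210² = 44100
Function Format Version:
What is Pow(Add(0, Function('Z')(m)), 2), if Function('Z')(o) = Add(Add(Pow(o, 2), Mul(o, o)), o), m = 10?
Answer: 44100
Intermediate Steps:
Function('Z')(o) = Add(o, Mul(2, Pow(o, 2))) (Function('Z')(o) = Add(Add(Pow(o, 2), Pow(o, 2)), o) = Add(Mul(2, Pow(o, 2)), o) = Add(o, Mul(2, Pow(o, 2))))
Pow(Add(0, Function('Z')(m)), 2) = Pow(Add(0, Mul(10, Add(1, Mul(2, 10)))), 2) = Pow(Add(0, Mul(10, Add(1, 20))), 2) = Pow(Add(0, Mul(10, 21)), 2) = Pow(Add(0, 210), 2) = Pow(210, 2) = 44100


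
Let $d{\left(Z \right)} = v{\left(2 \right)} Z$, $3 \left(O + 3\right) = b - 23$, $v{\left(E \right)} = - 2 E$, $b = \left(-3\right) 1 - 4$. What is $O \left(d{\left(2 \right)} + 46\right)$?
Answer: $-494$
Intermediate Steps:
$b = -7$ ($b = -3 - 4 = -7$)
$O = -13$ ($O = -3 + \frac{-7 - 23}{3} = -3 + \frac{1}{3} \left(-30\right) = -3 - 10 = -13$)
$d{\left(Z \right)} = - 4 Z$ ($d{\left(Z \right)} = \left(-2\right) 2 Z = - 4 Z$)
$O \left(d{\left(2 \right)} + 46\right) = - 13 \left(\left(-4\right) 2 + 46\right) = - 13 \left(-8 + 46\right) = \left(-13\right) 38 = -494$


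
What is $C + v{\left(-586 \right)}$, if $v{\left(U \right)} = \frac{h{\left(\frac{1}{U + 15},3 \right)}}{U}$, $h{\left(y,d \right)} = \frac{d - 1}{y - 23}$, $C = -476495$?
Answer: $- \frac{1833677601119}{3848262} \approx -4.765 \cdot 10^{5}$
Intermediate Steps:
$h{\left(y,d \right)} = \frac{-1 + d}{-23 + y}$
$v{\left(U \right)} = \frac{2}{U \left(-23 + \frac{1}{15 + U}\right)}$ ($v{\left(U \right)} = \frac{\frac{1}{-23 + \frac{1}{U + 15}} \left(-1 + 3\right)}{U} = \frac{\frac{1}{-23 + \frac{1}{15 + U}} 2}{U} = \frac{2 \frac{1}{-23 + \frac{1}{15 + U}}}{U} = \frac{2}{U \left(-23 + \frac{1}{15 + U}\right)}$)
$C + v{\left(-586 \right)} = -476495 + \frac{2 \left(-15 - -586\right)}{\left(-586\right) \left(344 + 23 \left(-586\right)\right)} = -476495 + 2 \left(- \frac{1}{586}\right) \frac{1}{344 - 13478} \left(-15 + 586\right) = -476495 + 2 \left(- \frac{1}{586}\right) \frac{1}{-13134} \cdot 571 = -476495 + 2 \left(- \frac{1}{586}\right) \left(- \frac{1}{13134}\right) 571 = -476495 + \frac{571}{3848262} = - \frac{1833677601119}{3848262}$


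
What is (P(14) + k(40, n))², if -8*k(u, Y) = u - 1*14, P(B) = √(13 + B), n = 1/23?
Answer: 601/16 - 39*√3/2 ≈ 3.7875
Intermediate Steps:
n = 1/23 ≈ 0.043478
k(u, Y) = 7/4 - u/8 (k(u, Y) = -(u - 1*14)/8 = -(u - 14)/8 = -(-14 + u)/8 = 7/4 - u/8)
(P(14) + k(40, n))² = (√(13 + 14) + (7/4 - ⅛*40))² = (√27 + (7/4 - 5))² = (3*√3 - 13/4)² = (-13/4 + 3*√3)²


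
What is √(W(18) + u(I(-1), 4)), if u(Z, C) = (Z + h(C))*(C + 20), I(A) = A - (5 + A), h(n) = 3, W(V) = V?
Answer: I*√30 ≈ 5.4772*I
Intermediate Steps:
I(A) = -5 (I(A) = A + (-5 - A) = -5)
u(Z, C) = (3 + Z)*(20 + C) (u(Z, C) = (Z + 3)*(C + 20) = (3 + Z)*(20 + C))
√(W(18) + u(I(-1), 4)) = √(18 + (60 + 3*4 + 20*(-5) + 4*(-5))) = √(18 + (60 + 12 - 100 - 20)) = √(18 - 48) = √(-30) = I*√30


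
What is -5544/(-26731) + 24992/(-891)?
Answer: -60283768/2165211 ≈ -27.842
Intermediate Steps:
-5544/(-26731) + 24992/(-891) = -5544*(-1/26731) + 24992*(-1/891) = 5544/26731 - 2272/81 = -60283768/2165211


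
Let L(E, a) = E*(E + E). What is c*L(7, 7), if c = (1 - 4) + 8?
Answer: 490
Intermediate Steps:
L(E, a) = 2*E² (L(E, a) = E*(2*E) = 2*E²)
c = 5 (c = -3 + 8 = 5)
c*L(7, 7) = 5*(2*7²) = 5*(2*49) = 5*98 = 490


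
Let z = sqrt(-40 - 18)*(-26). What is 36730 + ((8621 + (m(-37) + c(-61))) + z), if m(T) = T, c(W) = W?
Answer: 45253 - 26*I*sqrt(58) ≈ 45253.0 - 198.01*I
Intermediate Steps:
z = -26*I*sqrt(58) (z = sqrt(-58)*(-26) = (I*sqrt(58))*(-26) = -26*I*sqrt(58) ≈ -198.01*I)
36730 + ((8621 + (m(-37) + c(-61))) + z) = 36730 + ((8621 + (-37 - 61)) - 26*I*sqrt(58)) = 36730 + ((8621 - 98) - 26*I*sqrt(58)) = 36730 + (8523 - 26*I*sqrt(58)) = 45253 - 26*I*sqrt(58)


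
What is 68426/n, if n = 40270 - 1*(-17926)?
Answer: 34213/29098 ≈ 1.1758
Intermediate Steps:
n = 58196 (n = 40270 + 17926 = 58196)
68426/n = 68426/58196 = 68426*(1/58196) = 34213/29098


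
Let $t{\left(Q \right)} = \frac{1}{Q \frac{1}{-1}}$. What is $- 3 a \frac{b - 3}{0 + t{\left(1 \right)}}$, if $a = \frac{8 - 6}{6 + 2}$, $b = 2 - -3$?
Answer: $\frac{3}{2} \approx 1.5$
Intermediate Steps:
$b = 5$ ($b = 2 + 3 = 5$)
$a = \frac{1}{4}$ ($a = \frac{2}{8} = 2 \cdot \frac{1}{8} = \frac{1}{4} \approx 0.25$)
$t{\left(Q \right)} = - \frac{1}{Q}$ ($t{\left(Q \right)} = \frac{1}{Q \left(-1\right)} = \frac{1}{\left(-1\right) Q} = - \frac{1}{Q}$)
$- 3 a \frac{b - 3}{0 + t{\left(1 \right)}} = \left(-3\right) \frac{1}{4} \frac{5 - 3}{0 - 1^{-1}} = - \frac{3 \frac{2}{0 - 1}}{4} = - \frac{3 \frac{2}{-1}}{4} = - \frac{3 \cdot 2 \left(-1\right)}{4} = \left(- \frac{3}{4}\right) \left(-2\right) = \frac{3}{2}$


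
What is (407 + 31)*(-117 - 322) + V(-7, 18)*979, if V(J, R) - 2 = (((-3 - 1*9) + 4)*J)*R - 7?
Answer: 789655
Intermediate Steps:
V(J, R) = -5 - 8*J*R (V(J, R) = 2 + ((((-3 - 1*9) + 4)*J)*R - 7) = 2 + ((((-3 - 9) + 4)*J)*R - 7) = 2 + (((-12 + 4)*J)*R - 7) = 2 + ((-8*J)*R - 7) = 2 + (-8*J*R - 7) = 2 + (-7 - 8*J*R) = -5 - 8*J*R)
(407 + 31)*(-117 - 322) + V(-7, 18)*979 = (407 + 31)*(-117 - 322) + (-5 - 8*(-7)*18)*979 = 438*(-439) + (-5 + 1008)*979 = -192282 + 1003*979 = -192282 + 981937 = 789655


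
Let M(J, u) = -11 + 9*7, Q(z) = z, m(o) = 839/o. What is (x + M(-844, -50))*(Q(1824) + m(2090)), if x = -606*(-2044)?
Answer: 2361611434642/1045 ≈ 2.2599e+9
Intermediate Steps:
M(J, u) = 52 (M(J, u) = -11 + 63 = 52)
x = 1238664
(x + M(-844, -50))*(Q(1824) + m(2090)) = (1238664 + 52)*(1824 + 839/2090) = 1238716*(1824 + 839*(1/2090)) = 1238716*(1824 + 839/2090) = 1238716*(3812999/2090) = 2361611434642/1045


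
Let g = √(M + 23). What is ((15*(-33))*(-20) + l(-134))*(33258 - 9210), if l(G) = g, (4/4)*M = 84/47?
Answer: 238075200 + 24048*√54755/47 ≈ 2.3819e+8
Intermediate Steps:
M = 84/47 ≈ 1.7872
g = √54755/47 (g = √(84/47 + 23) = √(1165/47) = √54755/47 ≈ 4.9787)
l(G) = √54755/47
((15*(-33))*(-20) + l(-134))*(33258 - 9210) = ((15*(-33))*(-20) + √54755/47)*(33258 - 9210) = (-495*(-20) + √54755/47)*24048 = (9900 + √54755/47)*24048 = 238075200 + 24048*√54755/47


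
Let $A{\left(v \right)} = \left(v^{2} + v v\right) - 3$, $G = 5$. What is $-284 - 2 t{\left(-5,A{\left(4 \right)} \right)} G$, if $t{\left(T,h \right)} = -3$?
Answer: $-254$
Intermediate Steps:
$A{\left(v \right)} = -3 + 2 v^{2}$ ($A{\left(v \right)} = \left(v^{2} + v^{2}\right) - 3 = 2 v^{2} - 3 = -3 + 2 v^{2}$)
$-284 - 2 t{\left(-5,A{\left(4 \right)} \right)} G = -284 - 2 \left(-3\right) 5 = -284 - \left(-6\right) 5 = -284 - -30 = -284 + 30 = -254$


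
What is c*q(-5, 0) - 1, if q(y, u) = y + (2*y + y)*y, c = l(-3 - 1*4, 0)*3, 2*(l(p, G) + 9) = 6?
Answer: -1261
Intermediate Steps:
l(p, G) = -6 (l(p, G) = -9 + (½)*6 = -9 + 3 = -6)
c = -18 (c = -6*3 = -18)
q(y, u) = y + 3*y² (q(y, u) = y + (3*y)*y = y + 3*y²)
c*q(-5, 0) - 1 = -(-90)*(1 + 3*(-5)) - 1 = -(-90)*(1 - 15) - 1 = -(-90)*(-14) - 1 = -18*70 - 1 = -1260 - 1 = -1261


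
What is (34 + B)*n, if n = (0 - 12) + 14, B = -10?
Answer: 48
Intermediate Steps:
n = 2 (n = -12 + 14 = 2)
(34 + B)*n = (34 - 10)*2 = 24*2 = 48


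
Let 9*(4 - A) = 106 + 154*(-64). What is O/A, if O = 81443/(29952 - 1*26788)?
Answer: 244329/10320968 ≈ 0.023673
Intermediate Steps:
A = 3262/3 (A = 4 - (106 + 154*(-64))/9 = 4 - (106 - 9856)/9 = 4 - 1/9*(-9750) = 4 + 3250/3 = 3262/3 ≈ 1087.3)
O = 81443/3164 (O = 81443/(29952 - 26788) = 81443/3164 ≈ 25.741)
O/A = 81443/(3164*(3262/3)) = (81443/3164)*(3/3262) = 244329/10320968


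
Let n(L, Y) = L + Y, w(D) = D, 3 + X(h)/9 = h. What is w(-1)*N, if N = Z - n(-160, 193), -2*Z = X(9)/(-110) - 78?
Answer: -687/110 ≈ -6.2455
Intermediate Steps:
X(h) = -27 + 9*h
Z = 4317/110 (Z = -((-27 + 9*9)/(-110) - 78)/2 = -((-27 + 81)*(-1/110) - 78)/2 = -(54*(-1/110) - 78)/2 = -(-27/55 - 78)/2 = -½*(-4317/55) = 4317/110 ≈ 39.245)
N = 687/110 (N = 4317/110 - (-160 + 193) = 4317/110 - 1*33 = 4317/110 - 33 = 687/110 ≈ 6.2455)
w(-1)*N = -1*687/110 = -687/110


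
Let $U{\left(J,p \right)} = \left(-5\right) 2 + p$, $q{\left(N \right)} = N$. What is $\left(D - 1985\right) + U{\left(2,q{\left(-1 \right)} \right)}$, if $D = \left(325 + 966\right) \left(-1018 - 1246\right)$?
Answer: $-2924820$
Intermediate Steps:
$D = -2922824$ ($D = 1291 \left(-2264\right) = -2922824$)
$U{\left(J,p \right)} = -10 + p$
$\left(D - 1985\right) + U{\left(2,q{\left(-1 \right)} \right)} = \left(-2922824 - 1985\right) - 11 = -2924809 - 11 = -2924820$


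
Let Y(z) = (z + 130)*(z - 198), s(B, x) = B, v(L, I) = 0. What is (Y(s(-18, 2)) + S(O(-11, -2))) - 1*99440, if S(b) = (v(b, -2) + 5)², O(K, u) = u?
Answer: -123607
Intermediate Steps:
Y(z) = (-198 + z)*(130 + z) (Y(z) = (130 + z)*(-198 + z) = (-198 + z)*(130 + z))
S(b) = 25 (S(b) = (0 + 5)² = 5² = 25)
(Y(s(-18, 2)) + S(O(-11, -2))) - 1*99440 = ((-25740 + (-18)² - 68*(-18)) + 25) - 1*99440 = ((-25740 + 324 + 1224) + 25) - 99440 = (-24192 + 25) - 99440 = -24167 - 99440 = -123607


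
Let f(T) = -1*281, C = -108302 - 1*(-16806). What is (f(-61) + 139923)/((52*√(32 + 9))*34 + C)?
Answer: -798542777/515209952 - 15430441*√41/515209952 ≈ -1.7417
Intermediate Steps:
C = -91496 (C = -108302 + 16806 = -91496)
f(T) = -281
(f(-61) + 139923)/((52*√(32 + 9))*34 + C) = (-281 + 139923)/((52*√(32 + 9))*34 - 91496) = 139642/((52*√41)*34 - 91496) = 139642/(1768*√41 - 91496) = 139642/(-91496 + 1768*√41)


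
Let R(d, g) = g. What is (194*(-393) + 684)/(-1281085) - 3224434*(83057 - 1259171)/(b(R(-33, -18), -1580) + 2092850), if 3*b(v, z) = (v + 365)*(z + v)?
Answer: 3643695984548950233/1833246726935 ≈ 1.9876e+6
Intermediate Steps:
b(v, z) = (365 + v)*(v + z)/3 (b(v, z) = ((v + 365)*(z + v))/3 = ((365 + v)*(v + z))/3 = (365 + v)*(v + z)/3)
(194*(-393) + 684)/(-1281085) - 3224434*(83057 - 1259171)/(b(R(-33, -18), -1580) + 2092850) = (194*(-393) + 684)/(-1281085) - 3224434*(83057 - 1259171)/(((⅓)*(-18)² + (365/3)*(-18) + (365/3)*(-1580) + (⅓)*(-18)*(-1580)) + 2092850) = (-76242 + 684)*(-1/1281085) - 3224434*(-1176114/(((⅓)*324 - 2190 - 576700/3 + 9480) + 2092850)) = -75558*(-1/1281085) - 3224434*(-1176114/((108 - 2190 - 576700/3 + 9480) + 2092850)) = 75558/1281085 - 3224434*(-1176114/(-554506/3 + 2092850)) = 75558/1281085 - 3224434/((5724044/3)*(-1/1176114)) = 75558/1281085 - 3224434/(-2862022/1764171) = 75558/1281085 - 3224434*(-1764171/2862022) = 75558/1281085 + 2844226477107/1431011 = 3643695984548950233/1833246726935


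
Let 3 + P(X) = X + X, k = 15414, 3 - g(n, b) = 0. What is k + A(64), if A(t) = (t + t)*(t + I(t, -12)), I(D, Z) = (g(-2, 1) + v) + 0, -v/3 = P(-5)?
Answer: 28982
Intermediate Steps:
g(n, b) = 3 (g(n, b) = 3 - 1*0 = 3 + 0 = 3)
P(X) = -3 + 2*X (P(X) = -3 + (X + X) = -3 + 2*X)
v = 39 (v = -3*(-3 + 2*(-5)) = -3*(-3 - 10) = -3*(-13) = 39)
I(D, Z) = 42 (I(D, Z) = (3 + 39) + 0 = 42 + 0 = 42)
A(t) = 2*t*(42 + t) (A(t) = (t + t)*(t + 42) = (2*t)*(42 + t) = 2*t*(42 + t))
k + A(64) = 15414 + 2*64*(42 + 64) = 15414 + 2*64*106 = 15414 + 13568 = 28982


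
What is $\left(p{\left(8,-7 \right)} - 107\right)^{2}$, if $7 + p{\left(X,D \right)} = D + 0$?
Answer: $14641$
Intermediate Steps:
$p{\left(X,D \right)} = -7 + D$ ($p{\left(X,D \right)} = -7 + \left(D + 0\right) = -7 + D$)
$\left(p{\left(8,-7 \right)} - 107\right)^{2} = \left(\left(-7 - 7\right) - 107\right)^{2} = \left(-14 - 107\right)^{2} = \left(-121\right)^{2} = 14641$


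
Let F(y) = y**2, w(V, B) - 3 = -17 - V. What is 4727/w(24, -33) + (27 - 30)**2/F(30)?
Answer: -236331/1900 ≈ -124.38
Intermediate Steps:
w(V, B) = -14 - V (w(V, B) = 3 + (-17 - V) = -14 - V)
4727/w(24, -33) + (27 - 30)**2/F(30) = 4727/(-14 - 1*24) + (27 - 30)**2/(30**2) = 4727/(-14 - 24) + (-3)**2/900 = 4727/(-38) + 9*(1/900) = 4727*(-1/38) + 1/100 = -4727/38 + 1/100 = -236331/1900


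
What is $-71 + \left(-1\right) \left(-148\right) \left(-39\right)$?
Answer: $-5843$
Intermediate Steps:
$-71 + \left(-1\right) \left(-148\right) \left(-39\right) = -71 + 148 \left(-39\right) = -71 - 5772 = -5843$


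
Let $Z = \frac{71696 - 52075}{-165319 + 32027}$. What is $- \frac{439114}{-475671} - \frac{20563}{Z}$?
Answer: $\frac{186252480244930}{1333305813} \approx 1.3969 \cdot 10^{5}$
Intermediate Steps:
$Z = - \frac{19621}{133292}$ ($Z = \frac{19621}{-133292} = 19621 \left(- \frac{1}{133292}\right) = - \frac{19621}{133292} \approx -0.1472$)
$- \frac{439114}{-475671} - \frac{20563}{Z} = - \frac{439114}{-475671} - \frac{20563}{- \frac{19621}{133292}} = \left(-439114\right) \left(- \frac{1}{475671}\right) - - \frac{2740883396}{19621} = \frac{439114}{475671} + \frac{2740883396}{19621} = \frac{186252480244930}{1333305813}$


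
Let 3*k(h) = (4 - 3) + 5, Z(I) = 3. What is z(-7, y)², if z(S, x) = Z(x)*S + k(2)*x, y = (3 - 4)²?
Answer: 361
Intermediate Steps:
y = 1 (y = (-1)² = 1)
k(h) = 2 (k(h) = ((4 - 3) + 5)/3 = (1 + 5)/3 = (⅓)*6 = 2)
z(S, x) = 2*x + 3*S (z(S, x) = 3*S + 2*x = 2*x + 3*S)
z(-7, y)² = (2*1 + 3*(-7))² = (2 - 21)² = (-19)² = 361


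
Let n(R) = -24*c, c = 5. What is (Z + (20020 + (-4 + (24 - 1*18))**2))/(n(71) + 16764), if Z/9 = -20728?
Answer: -41632/4161 ≈ -10.005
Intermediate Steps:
Z = -186552 (Z = 9*(-20728) = -186552)
n(R) = -120 (n(R) = -24*5 = -120)
(Z + (20020 + (-4 + (24 - 1*18))**2))/(n(71) + 16764) = (-186552 + (20020 + (-4 + (24 - 1*18))**2))/(-120 + 16764) = (-186552 + (20020 + (-4 + (24 - 18))**2))/16644 = (-186552 + (20020 + (-4 + 6)**2))*(1/16644) = (-186552 + (20020 + 2**2))*(1/16644) = (-186552 + (20020 + 4))*(1/16644) = (-186552 + 20024)*(1/16644) = -166528*1/16644 = -41632/4161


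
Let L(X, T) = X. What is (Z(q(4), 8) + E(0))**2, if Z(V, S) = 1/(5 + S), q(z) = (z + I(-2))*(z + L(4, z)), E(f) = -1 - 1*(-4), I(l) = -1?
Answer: 1600/169 ≈ 9.4675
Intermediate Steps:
E(f) = 3 (E(f) = -1 + 4 = 3)
q(z) = (-1 + z)*(4 + z) (q(z) = (z - 1)*(z + 4) = (-1 + z)*(4 + z))
(Z(q(4), 8) + E(0))**2 = (1/(5 + 8) + 3)**2 = (1/13 + 3)**2 = (40/13)**2 = 1600/169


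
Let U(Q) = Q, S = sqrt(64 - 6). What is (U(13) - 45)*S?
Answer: -32*sqrt(58) ≈ -243.70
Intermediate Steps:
S = sqrt(58) ≈ 7.6158
(U(13) - 45)*S = (13 - 45)*sqrt(58) = -32*sqrt(58)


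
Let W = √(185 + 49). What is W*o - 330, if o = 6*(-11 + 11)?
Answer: -330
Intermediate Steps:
W = 3*√26 (W = √234 = 3*√26 ≈ 15.297)
o = 0 (o = 6*0 = 0)
W*o - 330 = (3*√26)*0 - 330 = 0 - 330 = -330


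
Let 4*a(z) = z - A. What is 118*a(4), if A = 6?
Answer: -59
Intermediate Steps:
a(z) = -3/2 + z/4 (a(z) = (z - 1*6)/4 = (z - 6)/4 = (-6 + z)/4 = -3/2 + z/4)
118*a(4) = 118*(-3/2 + (¼)*4) = 118*(-3/2 + 1) = 118*(-½) = -59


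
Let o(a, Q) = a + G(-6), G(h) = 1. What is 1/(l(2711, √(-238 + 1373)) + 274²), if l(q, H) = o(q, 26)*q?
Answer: 1/7427308 ≈ 1.3464e-7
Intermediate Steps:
o(a, Q) = 1 + a (o(a, Q) = a + 1 = 1 + a)
l(q, H) = q*(1 + q) (l(q, H) = (1 + q)*q = q*(1 + q))
1/(l(2711, √(-238 + 1373)) + 274²) = 1/(2711*(1 + 2711) + 274²) = 1/(2711*2712 + 75076) = 1/(7352232 + 75076) = 1/7427308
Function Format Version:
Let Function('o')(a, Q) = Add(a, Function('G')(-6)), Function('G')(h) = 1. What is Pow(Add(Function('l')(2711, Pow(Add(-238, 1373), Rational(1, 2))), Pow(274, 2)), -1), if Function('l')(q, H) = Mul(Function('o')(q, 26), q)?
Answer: Rational(1, 7427308) ≈ 1.3464e-7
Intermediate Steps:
Function('o')(a, Q) = Add(1, a) (Function('o')(a, Q) = Add(a, 1) = Add(1, a))
Function('l')(q, H) = Mul(q, Add(1, q)) (Function('l')(q, H) = Mul(Add(1, q), q) = Mul(q, Add(1, q)))
Pow(Add(Function('l')(2711, Pow(Add(-238, 1373), Rational(1, 2))), Pow(274, 2)), -1) = Pow(Add(Mul(2711, Add(1, 2711)), Pow(274, 2)), -1) = Pow(Add(Mul(2711, 2712), 75076), -1) = Pow(Add(7352232, 75076), -1) = Pow(7427308, -1) = Rational(1, 7427308)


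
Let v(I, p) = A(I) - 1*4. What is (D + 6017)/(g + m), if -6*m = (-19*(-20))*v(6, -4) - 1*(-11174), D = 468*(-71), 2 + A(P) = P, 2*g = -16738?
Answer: 81633/30694 ≈ 2.6596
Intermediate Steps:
g = -8369 (g = (1/2)*(-16738) = -8369)
A(P) = -2 + P
v(I, p) = -6 + I (v(I, p) = (-2 + I) - 1*4 = (-2 + I) - 4 = -6 + I)
D = -33228
m = -5587/3 (m = -((-19*(-20))*(-6 + 6) - 1*(-11174))/6 = -(380*0 + 11174)/6 = -(0 + 11174)/6 = -1/6*11174 = -5587/3 ≈ -1862.3)
(D + 6017)/(g + m) = (-33228 + 6017)/(-8369 - 5587/3) = -27211/(-30694/3) = -27211*(-3/30694) = 81633/30694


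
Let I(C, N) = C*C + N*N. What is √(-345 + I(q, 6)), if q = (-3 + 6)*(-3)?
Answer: 2*I*√57 ≈ 15.1*I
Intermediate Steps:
q = -9 (q = 3*(-3) = -9)
I(C, N) = C² + N²
√(-345 + I(q, 6)) = √(-345 + ((-9)² + 6²)) = √(-345 + (81 + 36)) = √(-345 + 117) = √(-228) = 2*I*√57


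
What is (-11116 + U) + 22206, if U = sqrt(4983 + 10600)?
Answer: 11090 + sqrt(15583) ≈ 11215.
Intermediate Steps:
U = sqrt(15583) ≈ 124.83
(-11116 + U) + 22206 = (-11116 + sqrt(15583)) + 22206 = 11090 + sqrt(15583)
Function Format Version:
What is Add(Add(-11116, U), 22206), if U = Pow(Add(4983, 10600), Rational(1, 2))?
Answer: Add(11090, Pow(15583, Rational(1, 2))) ≈ 11215.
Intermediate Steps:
U = Pow(15583, Rational(1, 2)) ≈ 124.83
Add(Add(-11116, U), 22206) = Add(Add(-11116, Pow(15583, Rational(1, 2))), 22206) = Add(11090, Pow(15583, Rational(1, 2)))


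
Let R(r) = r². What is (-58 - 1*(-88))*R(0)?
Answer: 0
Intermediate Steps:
(-58 - 1*(-88))*R(0) = (-58 - 1*(-88))*0² = (-58 + 88)*0 = 30*0 = 0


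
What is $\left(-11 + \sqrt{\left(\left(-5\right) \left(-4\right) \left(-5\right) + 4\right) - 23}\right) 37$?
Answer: $-407 + 37 i \sqrt{119} \approx -407.0 + 403.62 i$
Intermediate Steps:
$\left(-11 + \sqrt{\left(\left(-5\right) \left(-4\right) \left(-5\right) + 4\right) - 23}\right) 37 = \left(-11 + \sqrt{\left(20 \left(-5\right) + 4\right) - 23}\right) 37 = \left(-11 + \sqrt{\left(-100 + 4\right) - 23}\right) 37 = \left(-11 + \sqrt{-96 - 23}\right) 37 = \left(-11 + \sqrt{-119}\right) 37 = \left(-11 + i \sqrt{119}\right) 37 = -407 + 37 i \sqrt{119}$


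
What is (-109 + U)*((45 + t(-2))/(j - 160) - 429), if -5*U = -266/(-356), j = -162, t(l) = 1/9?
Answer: 1438234496/30705 ≈ 46840.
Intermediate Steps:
t(l) = 1/9
U = -133/890 (U = -(-266)/(5*(-356)) = -(-266)*(-1)/(5*356) = -1/5*133/178 = -133/890 ≈ -0.14944)
(-109 + U)*((45 + t(-2))/(j - 160) - 429) = (-109 - 133/890)*((45 + 1/9)/(-162 - 160) - 429) = -97143*((406/9)/(-322) - 429)/890 = -97143*((406/9)*(-1/322) - 429)/890 = -97143*(-29/207 - 429)/890 = -97143/890*(-88832/207) = 1438234496/30705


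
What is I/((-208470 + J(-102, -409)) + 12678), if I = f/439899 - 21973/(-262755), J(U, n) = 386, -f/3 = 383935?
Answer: 48829437008/3764355303157245 ≈ 1.2972e-5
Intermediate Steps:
f = -1151805 (f = -3*383935 = -1151805)
I = -97658874016/38528553915 (I = -1151805/439899 - 21973/(-262755) = -1151805*1/439899 - 21973*(-1/262755) = -383935/146633 + 21973/262755 = -97658874016/38528553915 ≈ -2.5347)
I/((-208470 + J(-102, -409)) + 12678) = -97658874016/(38528553915*((-208470 + 386) + 12678)) = -97658874016/(38528553915*(-208084 + 12678)) = -97658874016/38528553915/(-195406) = -97658874016/38528553915*(-1/195406) = 48829437008/3764355303157245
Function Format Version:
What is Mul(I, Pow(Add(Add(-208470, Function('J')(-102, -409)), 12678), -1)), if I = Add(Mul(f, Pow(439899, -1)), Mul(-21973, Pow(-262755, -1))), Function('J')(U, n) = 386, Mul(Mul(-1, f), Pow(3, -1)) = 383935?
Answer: Rational(48829437008, 3764355303157245) ≈ 1.2972e-5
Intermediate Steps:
f = -1151805 (f = Mul(-3, 383935) = -1151805)
I = Rational(-97658874016, 38528553915) (I = Add(Mul(-1151805, Pow(439899, -1)), Mul(-21973, Pow(-262755, -1))) = Add(Mul(-1151805, Rational(1, 439899)), Mul(-21973, Rational(-1, 262755))) = Add(Rational(-383935, 146633), Rational(21973, 262755)) = Rational(-97658874016, 38528553915) ≈ -2.5347)
Mul(I, Pow(Add(Add(-208470, Function('J')(-102, -409)), 12678), -1)) = Mul(Rational(-97658874016, 38528553915), Pow(Add(Add(-208470, 386), 12678), -1)) = Mul(Rational(-97658874016, 38528553915), Pow(Add(-208084, 12678), -1)) = Mul(Rational(-97658874016, 38528553915), Pow(-195406, -1)) = Mul(Rational(-97658874016, 38528553915), Rational(-1, 195406)) = Rational(48829437008, 3764355303157245)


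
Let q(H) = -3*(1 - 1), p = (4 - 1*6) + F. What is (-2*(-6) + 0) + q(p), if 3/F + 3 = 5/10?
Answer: 12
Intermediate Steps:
F = -6/5 (F = 3/(-3 + 5/10) = 3/(-3 + 5*(1/10)) = 3/(-3 + 1/2) = 3/(-5/2) = 3*(-2/5) = -6/5 ≈ -1.2000)
p = -16/5 (p = (4 - 1*6) - 6/5 = (4 - 6) - 6/5 = -2 - 6/5 = -16/5 ≈ -3.2000)
q(H) = 0 (q(H) = -3*0 = 0)
(-2*(-6) + 0) + q(p) = (-2*(-6) + 0) + 0 = (12 + 0) + 0 = 12 + 0 = 12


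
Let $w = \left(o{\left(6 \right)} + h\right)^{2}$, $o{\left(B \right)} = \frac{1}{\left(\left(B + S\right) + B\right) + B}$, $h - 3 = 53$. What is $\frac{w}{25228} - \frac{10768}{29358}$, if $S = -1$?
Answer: $- \frac{3703223231}{15289000524} \approx -0.24221$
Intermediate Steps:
$h = 56$ ($h = 3 + 53 = 56$)
$o{\left(B \right)} = \frac{1}{-1 + 3 B}$ ($o{\left(B \right)} = \frac{1}{\left(\left(B - 1\right) + B\right) + B} = \frac{1}{\left(\left(-1 + B\right) + B\right) + B} = \frac{1}{\left(-1 + 2 B\right) + B} = \frac{1}{-1 + 3 B}$)
$w = \frac{908209}{289}$ ($w = \left(\frac{1}{-1 + 3 \cdot 6} + 56\right)^{2} = \left(\frac{1}{-1 + 18} + 56\right)^{2} = \left(\frac{1}{17} + 56\right)^{2} = \left(\frac{953}{17}\right)^{2} = \frac{908209}{289} \approx 3142.6$)
$\frac{w}{25228} - \frac{10768}{29358} = \frac{908209}{289 \cdot 25228} - \frac{10768}{29358} = \frac{908209}{289} \cdot \frac{1}{25228} - \frac{5384}{14679} = \frac{908209}{7290892} - \frac{5384}{14679} = - \frac{3703223231}{15289000524}$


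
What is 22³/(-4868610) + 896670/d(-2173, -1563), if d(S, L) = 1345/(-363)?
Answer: -158468977423966/654828045 ≈ -2.4200e+5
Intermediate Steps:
d(S, L) = -1345/363 (d(S, L) = 1345*(-1/363) = -1345/363)
22³/(-4868610) + 896670/d(-2173, -1563) = 22³/(-4868610) + 896670/(-1345/363) = 10648*(-1/4868610) + 896670*(-363/1345) = -5324/2434305 - 65098242/269 = -158468977423966/654828045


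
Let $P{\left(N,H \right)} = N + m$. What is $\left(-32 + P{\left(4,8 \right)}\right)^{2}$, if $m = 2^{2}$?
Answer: $576$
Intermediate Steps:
$m = 4$
$P{\left(N,H \right)} = 4 + N$ ($P{\left(N,H \right)} = N + 4 = 4 + N$)
$\left(-32 + P{\left(4,8 \right)}\right)^{2} = \left(-32 + \left(4 + 4\right)\right)^{2} = \left(-32 + 8\right)^{2} = \left(-24\right)^{2} = 576$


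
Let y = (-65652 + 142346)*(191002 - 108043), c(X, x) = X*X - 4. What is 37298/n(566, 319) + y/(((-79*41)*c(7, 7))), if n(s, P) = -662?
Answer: -702897210907/16081635 ≈ -43708.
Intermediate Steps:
c(X, x) = -4 + X**2 (c(X, x) = X**2 - 4 = -4 + X**2)
y = 6362457546 (y = 76694*82959 = 6362457546)
37298/n(566, 319) + y/(((-79*41)*c(7, 7))) = 37298/(-662) + 6362457546/(((-79*41)*(-4 + 7**2))) = 37298*(-1/662) + 6362457546/((-3239*(-4 + 49))) = -18649/331 + 6362457546/((-3239*45)) = -18649/331 + 6362457546/(-145755) = -18649/331 + 6362457546*(-1/145755) = -18649/331 - 2120819182/48585 = -702897210907/16081635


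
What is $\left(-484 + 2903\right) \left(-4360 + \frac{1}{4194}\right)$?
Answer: $- \frac{44233444541}{4194} \approx -1.0547 \cdot 10^{7}$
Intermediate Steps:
$\left(-484 + 2903\right) \left(-4360 + \frac{1}{4194}\right) = 2419 \left(-4360 + \frac{1}{4194}\right) = 2419 \left(- \frac{18285839}{4194}\right) = - \frac{44233444541}{4194}$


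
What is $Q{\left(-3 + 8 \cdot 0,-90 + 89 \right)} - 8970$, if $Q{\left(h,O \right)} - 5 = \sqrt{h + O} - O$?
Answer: $-8964 + 2 i \approx -8964.0 + 2.0 i$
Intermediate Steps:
$Q{\left(h,O \right)} = 5 + \sqrt{O + h} - O$ ($Q{\left(h,O \right)} = 5 - \left(O - \sqrt{h + O}\right) = 5 - \left(O - \sqrt{O + h}\right) = 5 + \sqrt{O + h} - O$)
$Q{\left(-3 + 8 \cdot 0,-90 + 89 \right)} - 8970 = \left(5 + \sqrt{\left(-90 + 89\right) + \left(-3 + 8 \cdot 0\right)} - \left(-90 + 89\right)\right) - 8970 = \left(5 + \sqrt{-1 + \left(-3 + 0\right)} - -1\right) - 8970 = \left(5 + \sqrt{-1 - 3} + 1\right) - 8970 = \left(5 + \sqrt{-4} + 1\right) - 8970 = \left(5 + 2 i + 1\right) - 8970 = \left(6 + 2 i\right) - 8970 = -8964 + 2 i$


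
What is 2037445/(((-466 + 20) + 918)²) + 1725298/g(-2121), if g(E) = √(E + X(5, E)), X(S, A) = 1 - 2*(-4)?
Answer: 2037445/222784 - 862649*I*√33/132 ≈ 9.1454 - 37542.0*I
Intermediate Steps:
X(S, A) = 9 (X(S, A) = 1 + 8 = 9)
g(E) = √(9 + E) (g(E) = √(E + 9) = √(9 + E))
2037445/(((-466 + 20) + 918)²) + 1725298/g(-2121) = 2037445/(((-466 + 20) + 918)²) + 1725298/(√(9 - 2121)) = 2037445/((-446 + 918)²) + 1725298/(√(-2112)) = 2037445/(472²) + 1725298/((8*I*√33)) = 2037445/222784 + 1725298*(-I*√33/264) = 2037445*(1/222784) - 862649*I*√33/132 = 2037445/222784 - 862649*I*√33/132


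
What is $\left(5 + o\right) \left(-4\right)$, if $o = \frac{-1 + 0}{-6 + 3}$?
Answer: $- \frac{64}{3} \approx -21.333$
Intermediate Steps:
$o = \frac{1}{3}$ ($o = - \frac{1}{-3} = \left(-1\right) \left(- \frac{1}{3}\right) = \frac{1}{3} \approx 0.33333$)
$\left(5 + o\right) \left(-4\right) = \left(5 + \frac{1}{3}\right) \left(-4\right) = \frac{16}{3} \left(-4\right) = - \frac{64}{3}$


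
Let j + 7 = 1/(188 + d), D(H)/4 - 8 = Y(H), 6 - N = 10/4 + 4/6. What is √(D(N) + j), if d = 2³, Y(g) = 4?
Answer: 3*√893/14 ≈ 6.4035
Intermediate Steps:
d = 8
N = 17/6 (N = 6 - (10/4 + 4/6) = 6 - (10*(¼) + 4*(⅙)) = 6 - (5/2 + ⅔) = 6 - 1*19/6 = 6 - 19/6 = 17/6 ≈ 2.8333)
D(H) = 48 (D(H) = 32 + 4*4 = 32 + 16 = 48)
j = -1371/196 (j = -7 + 1/(188 + 8) = -7 + 1/196 = -1371/196 ≈ -6.9949)
√(D(N) + j) = √(48 - 1371/196) = √(8037/196) = 3*√893/14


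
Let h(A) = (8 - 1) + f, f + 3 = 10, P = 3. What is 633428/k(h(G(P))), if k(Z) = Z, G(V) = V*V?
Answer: 316714/7 ≈ 45245.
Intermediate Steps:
G(V) = V²
f = 7 (f = -3 + 10 = 7)
h(A) = 14 (h(A) = (8 - 1) + 7 = 7 + 7 = 14)
633428/k(h(G(P))) = 633428/14 = 633428*(1/14) = 316714/7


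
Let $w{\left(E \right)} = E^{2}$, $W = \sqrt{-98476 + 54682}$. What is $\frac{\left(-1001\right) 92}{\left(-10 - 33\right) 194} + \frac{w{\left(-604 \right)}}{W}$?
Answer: $\frac{46046}{4171} - \frac{182408 i \sqrt{4866}}{7299} \approx 11.04 - 1743.3 i$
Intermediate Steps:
$W = 3 i \sqrt{4866}$ ($W = \sqrt{-43794} = 3 i \sqrt{4866} \approx 209.27 i$)
$\frac{\left(-1001\right) 92}{\left(-10 - 33\right) 194} + \frac{w{\left(-604 \right)}}{W} = \frac{\left(-1001\right) 92}{\left(-10 - 33\right) 194} + \frac{\left(-604\right)^{2}}{3 i \sqrt{4866}} = - \frac{92092}{\left(-10 - 33\right) 194} + 364816 \left(- \frac{i \sqrt{4866}}{14598}\right) = - \frac{92092}{\left(-43\right) 194} - \frac{182408 i \sqrt{4866}}{7299} = - \frac{92092}{-8342} - \frac{182408 i \sqrt{4866}}{7299} = \left(-92092\right) \left(- \frac{1}{8342}\right) - \frac{182408 i \sqrt{4866}}{7299} = \frac{46046}{4171} - \frac{182408 i \sqrt{4866}}{7299}$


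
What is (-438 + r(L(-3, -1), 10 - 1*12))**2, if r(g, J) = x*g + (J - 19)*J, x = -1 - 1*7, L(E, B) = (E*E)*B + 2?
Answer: 115600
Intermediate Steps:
L(E, B) = 2 + B*E**2 (L(E, B) = E**2*B + 2 = B*E**2 + 2 = 2 + B*E**2)
x = -8 (x = -1 - 7 = -8)
r(g, J) = -8*g + J*(-19 + J) (r(g, J) = -8*g + (J - 19)*J = -8*g + (-19 + J)*J = -8*g + J*(-19 + J))
(-438 + r(L(-3, -1), 10 - 1*12))**2 = (-438 + ((10 - 1*12)**2 - 19*(10 - 1*12) - 8*(2 - 1*(-3)**2)))**2 = (-438 + ((10 - 12)**2 - 19*(10 - 12) - 8*(2 - 1*9)))**2 = (-438 + ((-2)**2 - 19*(-2) - 8*(2 - 9)))**2 = (-438 + (4 + 38 - 8*(-7)))**2 = (-438 + (4 + 38 + 56))**2 = (-438 + 98)**2 = (-340)**2 = 115600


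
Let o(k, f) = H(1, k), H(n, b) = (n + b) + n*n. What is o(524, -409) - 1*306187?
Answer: -305661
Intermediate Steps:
H(n, b) = b + n + n**2 (H(n, b) = (b + n) + n**2 = b + n + n**2)
o(k, f) = 2 + k (o(k, f) = k + 1 + 1**2 = k + 1 + 1 = 2 + k)
o(524, -409) - 1*306187 = (2 + 524) - 1*306187 = 526 - 306187 = -305661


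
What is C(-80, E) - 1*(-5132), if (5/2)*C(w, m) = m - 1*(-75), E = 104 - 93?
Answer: 25832/5 ≈ 5166.4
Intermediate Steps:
E = 11
C(w, m) = 30 + 2*m/5 (C(w, m) = 2*(m - 1*(-75))/5 = 2*(m + 75)/5 = 2*(75 + m)/5 = 30 + 2*m/5)
C(-80, E) - 1*(-5132) = (30 + (⅖)*11) - 1*(-5132) = (30 + 22/5) + 5132 = 172/5 + 5132 = 25832/5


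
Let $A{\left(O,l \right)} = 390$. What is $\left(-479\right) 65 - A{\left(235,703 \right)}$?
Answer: $-31525$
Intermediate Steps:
$\left(-479\right) 65 - A{\left(235,703 \right)} = \left(-479\right) 65 - 390 = -31135 - 390 = -31525$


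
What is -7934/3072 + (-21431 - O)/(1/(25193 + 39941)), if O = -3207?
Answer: -1823235100543/1536 ≈ -1.1870e+9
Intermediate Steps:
-7934/3072 + (-21431 - O)/(1/(25193 + 39941)) = -7934/3072 + (-21431 - 1*(-3207))/(1/(25193 + 39941)) = -7934*1/3072 + (-21431 + 3207)/(1/65134) = -3967/1536 - 18224/1/65134 = -3967/1536 - 18224*65134 = -3967/1536 - 1187002016 = -1823235100543/1536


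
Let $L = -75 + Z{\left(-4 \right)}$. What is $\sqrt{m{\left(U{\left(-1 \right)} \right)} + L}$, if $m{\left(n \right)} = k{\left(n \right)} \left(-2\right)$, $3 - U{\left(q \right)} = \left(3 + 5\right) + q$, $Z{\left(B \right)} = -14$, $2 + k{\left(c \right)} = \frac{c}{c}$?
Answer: $i \sqrt{87} \approx 9.3274 i$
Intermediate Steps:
$k{\left(c \right)} = -1$ ($k{\left(c \right)} = -2 + \frac{c}{c} = -2 + 1 = -1$)
$U{\left(q \right)} = -5 - q$ ($U{\left(q \right)} = 3 - \left(\left(3 + 5\right) + q\right) = 3 - \left(8 + q\right) = -5 - q$)
$m{\left(n \right)} = 2$ ($m{\left(n \right)} = \left(-1\right) \left(-2\right) = 2$)
$L = -89$ ($L = -75 - 14 = -89$)
$\sqrt{m{\left(U{\left(-1 \right)} \right)} + L} = \sqrt{2 - 89} = \sqrt{-87} = i \sqrt{87}$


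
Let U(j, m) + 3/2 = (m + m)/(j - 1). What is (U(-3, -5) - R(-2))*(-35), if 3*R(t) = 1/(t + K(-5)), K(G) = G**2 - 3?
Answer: -413/12 ≈ -34.417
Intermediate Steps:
U(j, m) = -3/2 + 2*m/(-1 + j) (U(j, m) = -3/2 + (m + m)/(j - 1) = -3/2 + (2*m)/(-1 + j) = -3/2 + 2*m/(-1 + j))
K(G) = -3 + G**2
R(t) = 1/(3*(22 + t)) (R(t) = 1/(3*(t + (-3 + (-5)**2))) = 1/(3*(t + (-3 + 25))) = 1/(3*(t + 22)) = 1/(3*(22 + t)))
(U(-3, -5) - R(-2))*(-35) = ((3 - 3*(-3) + 4*(-5))/(2*(-1 - 3)) - 1/(3*(22 - 2)))*(-35) = ((1/2)*(3 + 9 - 20)/(-4) - 1/(3*20))*(-35) = ((1/2)*(-1/4)*(-8) - 1/(3*20))*(-35) = (1 - 1*1/60)*(-35) = (1 - 1/60)*(-35) = (59/60)*(-35) = -413/12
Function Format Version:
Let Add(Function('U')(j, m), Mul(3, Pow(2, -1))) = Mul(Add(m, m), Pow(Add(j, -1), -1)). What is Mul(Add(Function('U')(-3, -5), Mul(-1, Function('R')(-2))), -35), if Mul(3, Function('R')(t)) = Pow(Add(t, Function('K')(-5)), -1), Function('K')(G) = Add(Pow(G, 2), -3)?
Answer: Rational(-413, 12) ≈ -34.417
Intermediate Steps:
Function('U')(j, m) = Add(Rational(-3, 2), Mul(2, m, Pow(Add(-1, j), -1))) (Function('U')(j, m) = Add(Rational(-3, 2), Mul(Add(m, m), Pow(Add(j, -1), -1))) = Add(Rational(-3, 2), Mul(Mul(2, m), Pow(Add(-1, j), -1))) = Add(Rational(-3, 2), Mul(2, m, Pow(Add(-1, j), -1))))
Function('K')(G) = Add(-3, Pow(G, 2))
Function('R')(t) = Mul(Rational(1, 3), Pow(Add(22, t), -1)) (Function('R')(t) = Mul(Rational(1, 3), Pow(Add(t, Add(-3, Pow(-5, 2))), -1)) = Mul(Rational(1, 3), Pow(Add(t, Add(-3, 25)), -1)) = Mul(Rational(1, 3), Pow(Add(t, 22), -1)) = Mul(Rational(1, 3), Pow(Add(22, t), -1)))
Mul(Add(Function('U')(-3, -5), Mul(-1, Function('R')(-2))), -35) = Mul(Add(Mul(Rational(1, 2), Pow(Add(-1, -3), -1), Add(3, Mul(-3, -3), Mul(4, -5))), Mul(-1, Mul(Rational(1, 3), Pow(Add(22, -2), -1)))), -35) = Mul(Add(Mul(Rational(1, 2), Pow(-4, -1), Add(3, 9, -20)), Mul(-1, Mul(Rational(1, 3), Pow(20, -1)))), -35) = Mul(Add(Mul(Rational(1, 2), Rational(-1, 4), -8), Mul(-1, Mul(Rational(1, 3), Rational(1, 20)))), -35) = Mul(Add(1, Mul(-1, Rational(1, 60))), -35) = Mul(Add(1, Rational(-1, 60)), -35) = Mul(Rational(59, 60), -35) = Rational(-413, 12)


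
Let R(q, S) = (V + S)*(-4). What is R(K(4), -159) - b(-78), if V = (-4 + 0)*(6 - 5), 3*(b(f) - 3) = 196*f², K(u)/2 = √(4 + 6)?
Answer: -396839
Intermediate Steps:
K(u) = 2*√10 (K(u) = 2*√(4 + 6) = 2*√10)
b(f) = 3 + 196*f²/3 (b(f) = 3 + (196*f²)/3 = 3 + 196*f²/3)
V = -4 (V = -4*1 = -4)
R(q, S) = 16 - 4*S (R(q, S) = (-4 + S)*(-4) = 16 - 4*S)
R(K(4), -159) - b(-78) = (16 - 4*(-159)) - (3 + (196/3)*(-78)²) = (16 + 636) - (3 + (196/3)*6084) = 652 - (3 + 397488) = 652 - 1*397491 = 652 - 397491 = -396839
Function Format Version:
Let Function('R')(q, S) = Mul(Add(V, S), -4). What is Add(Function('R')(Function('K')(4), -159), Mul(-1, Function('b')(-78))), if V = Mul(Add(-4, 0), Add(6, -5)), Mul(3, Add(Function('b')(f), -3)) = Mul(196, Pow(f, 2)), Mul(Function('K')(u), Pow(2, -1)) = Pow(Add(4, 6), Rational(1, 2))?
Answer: -396839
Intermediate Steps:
Function('K')(u) = Mul(2, Pow(10, Rational(1, 2))) (Function('K')(u) = Mul(2, Pow(Add(4, 6), Rational(1, 2))) = Mul(2, Pow(10, Rational(1, 2))))
Function('b')(f) = Add(3, Mul(Rational(196, 3), Pow(f, 2))) (Function('b')(f) = Add(3, Mul(Rational(1, 3), Mul(196, Pow(f, 2)))) = Add(3, Mul(Rational(196, 3), Pow(f, 2))))
V = -4 (V = Mul(-4, 1) = -4)
Function('R')(q, S) = Add(16, Mul(-4, S)) (Function('R')(q, S) = Mul(Add(-4, S), -4) = Add(16, Mul(-4, S)))
Add(Function('R')(Function('K')(4), -159), Mul(-1, Function('b')(-78))) = Add(Add(16, Mul(-4, -159)), Mul(-1, Add(3, Mul(Rational(196, 3), Pow(-78, 2))))) = Add(Add(16, 636), Mul(-1, Add(3, Mul(Rational(196, 3), 6084)))) = Add(652, Mul(-1, Add(3, 397488))) = Add(652, Mul(-1, 397491)) = Add(652, -397491) = -396839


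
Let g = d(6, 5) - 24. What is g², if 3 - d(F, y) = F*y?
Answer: 2601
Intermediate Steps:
d(F, y) = 3 - F*y
g = -51 (g = (3 - 1*6*5) - 24 = (3 - 30) - 24 = -27 - 24 = -51)
g² = (-51)² = 2601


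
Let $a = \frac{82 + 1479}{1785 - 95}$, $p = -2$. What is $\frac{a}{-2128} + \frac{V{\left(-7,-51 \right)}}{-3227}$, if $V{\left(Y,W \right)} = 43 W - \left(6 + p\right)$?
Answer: $\frac{1128011099}{1657903520} \approx 0.68038$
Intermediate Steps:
$V{\left(Y,W \right)} = -4 + 43 W$ ($V{\left(Y,W \right)} = 43 W - 4 = -4 + 43 W$)
$a = \frac{1561}{1690} \approx 0.92367$
$\frac{a}{-2128} + \frac{V{\left(-7,-51 \right)}}{-3227} = \frac{1561}{1690 \left(-2128\right)} + \frac{-4 + 43 \left(-51\right)}{-3227} = \frac{1561}{1690} \left(- \frac{1}{2128}\right) + \left(-4 - 2193\right) \left(- \frac{1}{3227}\right) = - \frac{223}{513760} - - \frac{2197}{3227} = - \frac{223}{513760} + \frac{2197}{3227} = \frac{1128011099}{1657903520}$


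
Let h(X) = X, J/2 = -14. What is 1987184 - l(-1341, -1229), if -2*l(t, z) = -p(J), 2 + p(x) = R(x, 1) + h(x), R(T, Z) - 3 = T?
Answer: 3974423/2 ≈ 1.9872e+6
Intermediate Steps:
J = -28 (J = 2*(-14) = -28)
R(T, Z) = 3 + T
p(x) = 1 + 2*x (p(x) = -2 + ((3 + x) + x) = -2 + (3 + 2*x) = 1 + 2*x)
l(t, z) = -55/2 (l(t, z) = -(-1)*(1 + 2*(-28))/2 = -(-1)*(1 - 56)/2 = -(-1)*(-55)/2 = -½*55 = -55/2)
1987184 - l(-1341, -1229) = 1987184 - 1*(-55/2) = 1987184 + 55/2 = 3974423/2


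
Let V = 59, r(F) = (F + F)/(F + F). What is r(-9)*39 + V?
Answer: 98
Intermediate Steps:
r(F) = 1 (r(F) = (2*F)/((2*F)) = (2*F)*(1/(2*F)) = 1)
r(-9)*39 + V = 1*39 + 59 = 39 + 59 = 98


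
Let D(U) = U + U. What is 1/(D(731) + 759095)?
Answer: 1/760557 ≈ 1.3148e-6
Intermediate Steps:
D(U) = 2*U
1/(D(731) + 759095) = 1/(2*731 + 759095) = 1/(1462 + 759095) = 1/760557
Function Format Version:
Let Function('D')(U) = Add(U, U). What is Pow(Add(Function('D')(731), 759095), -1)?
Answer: Rational(1, 760557) ≈ 1.3148e-6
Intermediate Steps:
Function('D')(U) = Mul(2, U)
Pow(Add(Function('D')(731), 759095), -1) = Pow(Add(Mul(2, 731), 759095), -1) = Pow(Add(1462, 759095), -1) = Pow(760557, -1) = Rational(1, 760557)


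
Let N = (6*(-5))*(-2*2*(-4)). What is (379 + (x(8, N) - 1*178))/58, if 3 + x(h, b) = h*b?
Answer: -1821/29 ≈ -62.793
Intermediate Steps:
N = -480 (N = -(-120)*(-4) = -30*16 = -480)
x(h, b) = -3 + b*h (x(h, b) = -3 + h*b = -3 + b*h)
(379 + (x(8, N) - 1*178))/58 = (379 + ((-3 - 480*8) - 1*178))/58 = (379 + ((-3 - 3840) - 178))*(1/58) = (379 + (-3843 - 178))*(1/58) = (379 - 4021)*(1/58) = -3642*1/58 = -1821/29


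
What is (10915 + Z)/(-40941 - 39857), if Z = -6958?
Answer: -3957/80798 ≈ -0.048974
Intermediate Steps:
(10915 + Z)/(-40941 - 39857) = (10915 - 6958)/(-40941 - 39857) = 3957/(-80798) = 3957*(-1/80798) = -3957/80798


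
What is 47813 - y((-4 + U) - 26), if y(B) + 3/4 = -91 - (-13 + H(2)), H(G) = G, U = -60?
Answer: 191575/4 ≈ 47894.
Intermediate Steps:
y(B) = -323/4 (y(B) = -¾ + (-91 - (-13 + 2)) = -¾ + (-91 - 1*(-11)) = -¾ + (-91 + 11) = -¾ - 80 = -323/4)
47813 - y((-4 + U) - 26) = 47813 - 1*(-323/4) = 47813 + 323/4 = 191575/4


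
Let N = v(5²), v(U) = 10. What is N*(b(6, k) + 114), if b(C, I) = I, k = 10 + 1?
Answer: 1250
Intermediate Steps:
k = 11
N = 10
N*(b(6, k) + 114) = 10*(11 + 114) = 10*125 = 1250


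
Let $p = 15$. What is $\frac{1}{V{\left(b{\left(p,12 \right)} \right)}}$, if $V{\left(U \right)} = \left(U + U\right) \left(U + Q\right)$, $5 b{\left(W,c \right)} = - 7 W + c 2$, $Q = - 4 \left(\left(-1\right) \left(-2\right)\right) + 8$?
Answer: $\frac{25}{13122} \approx 0.0019052$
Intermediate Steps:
$Q = 0$ ($Q = \left(-4\right) 2 + 8 = -8 + 8 = 0$)
$b{\left(W,c \right)} = - \frac{7 W}{5} + \frac{2 c}{5}$ ($b{\left(W,c \right)} = \frac{- 7 W + c 2}{5} = \frac{- 7 W + 2 c}{5} = - \frac{7 W}{5} + \frac{2 c}{5}$)
$V{\left(U \right)} = 2 U^{2}$ ($V{\left(U \right)} = \left(U + U\right) \left(U + 0\right) = 2 U U = 2 U^{2}$)
$\frac{1}{V{\left(b{\left(p,12 \right)} \right)}} = \frac{1}{2 \left(\left(- \frac{7}{5}\right) 15 + \frac{2}{5} \cdot 12\right)^{2}} = \frac{1}{2 \left(-21 + \frac{24}{5}\right)^{2}} = \frac{1}{2 \left(- \frac{81}{5}\right)^{2}} = \frac{1}{2 \cdot \frac{6561}{25}} = \frac{1}{\frac{13122}{25}} = \frac{25}{13122}$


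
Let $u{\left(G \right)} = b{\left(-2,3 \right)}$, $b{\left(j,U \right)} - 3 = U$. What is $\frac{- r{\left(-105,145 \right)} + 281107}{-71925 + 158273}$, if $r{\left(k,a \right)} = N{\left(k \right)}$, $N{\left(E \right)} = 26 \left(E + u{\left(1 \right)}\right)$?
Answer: $\frac{283681}{86348} \approx 3.2853$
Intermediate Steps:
$b{\left(j,U \right)} = 3 + U$
$u{\left(G \right)} = 6$ ($u{\left(G \right)} = 3 + 3 = 6$)
$N{\left(E \right)} = 156 + 26 E$ ($N{\left(E \right)} = 26 \left(E + 6\right) = 26 \left(6 + E\right) = 156 + 26 E$)
$r{\left(k,a \right)} = 156 + 26 k$
$\frac{- r{\left(-105,145 \right)} + 281107}{-71925 + 158273} = \frac{- (156 + 26 \left(-105\right)) + 281107}{-71925 + 158273} = \frac{- (156 - 2730) + 281107}{86348} = \left(\left(-1\right) \left(-2574\right) + 281107\right) \frac{1}{86348} = \left(2574 + 281107\right) \frac{1}{86348} = 283681 \cdot \frac{1}{86348} = \frac{283681}{86348}$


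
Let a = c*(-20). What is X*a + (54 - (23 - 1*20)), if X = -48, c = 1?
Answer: 1011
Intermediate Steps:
a = -20 (a = 1*(-20) = -20)
X*a + (54 - (23 - 1*20)) = -48*(-20) + (54 - (23 - 1*20)) = 960 + (54 - (23 - 20)) = 960 + (54 - 1*3) = 960 + (54 - 3) = 960 + 51 = 1011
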